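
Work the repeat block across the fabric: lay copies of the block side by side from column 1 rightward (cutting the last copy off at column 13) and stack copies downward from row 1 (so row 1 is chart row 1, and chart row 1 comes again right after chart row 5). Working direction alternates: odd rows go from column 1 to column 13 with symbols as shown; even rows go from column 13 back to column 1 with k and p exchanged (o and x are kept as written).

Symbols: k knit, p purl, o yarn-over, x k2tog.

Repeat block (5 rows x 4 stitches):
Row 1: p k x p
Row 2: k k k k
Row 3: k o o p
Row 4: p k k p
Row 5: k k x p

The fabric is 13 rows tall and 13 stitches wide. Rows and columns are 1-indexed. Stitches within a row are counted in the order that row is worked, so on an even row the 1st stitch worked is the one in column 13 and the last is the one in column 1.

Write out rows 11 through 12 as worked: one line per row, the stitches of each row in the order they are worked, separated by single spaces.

Rows as worked:
p k x p p k x p p k x p p
p p p p p p p p p p p p p

Derivation:
Row 11: chart row 1, RS - tile across columns 1-13 and work as-is.
Row 12: chart row 2, WS - tiled (columns 1-13): k k k k k k k k k k k k k; work from column 13 back to 1 with k<->p swapped.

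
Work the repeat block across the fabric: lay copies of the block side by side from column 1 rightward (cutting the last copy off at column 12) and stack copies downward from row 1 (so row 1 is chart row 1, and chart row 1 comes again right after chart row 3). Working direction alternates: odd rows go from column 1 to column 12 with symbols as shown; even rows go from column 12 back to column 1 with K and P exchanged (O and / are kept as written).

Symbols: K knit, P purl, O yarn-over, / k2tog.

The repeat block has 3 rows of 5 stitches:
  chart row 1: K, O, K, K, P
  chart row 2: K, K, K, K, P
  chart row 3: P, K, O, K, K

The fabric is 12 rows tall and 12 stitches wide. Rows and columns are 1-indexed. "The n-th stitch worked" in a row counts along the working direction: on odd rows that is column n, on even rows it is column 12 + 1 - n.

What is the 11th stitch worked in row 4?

For row 4: chart row = ((4-1) mod 3) + 1 = 1; this is a WS (even) row.
Chart row 1 tiled across columns 1-12: K O K K P K O K K P K O
Wrong side: read the tiled row from column 12 down to 1 and exchange K with P (leave O, /).
Row 4 as worked: O P K P P O P K P P O P
Counting 11 along the worked row gives O.

Stitch:
O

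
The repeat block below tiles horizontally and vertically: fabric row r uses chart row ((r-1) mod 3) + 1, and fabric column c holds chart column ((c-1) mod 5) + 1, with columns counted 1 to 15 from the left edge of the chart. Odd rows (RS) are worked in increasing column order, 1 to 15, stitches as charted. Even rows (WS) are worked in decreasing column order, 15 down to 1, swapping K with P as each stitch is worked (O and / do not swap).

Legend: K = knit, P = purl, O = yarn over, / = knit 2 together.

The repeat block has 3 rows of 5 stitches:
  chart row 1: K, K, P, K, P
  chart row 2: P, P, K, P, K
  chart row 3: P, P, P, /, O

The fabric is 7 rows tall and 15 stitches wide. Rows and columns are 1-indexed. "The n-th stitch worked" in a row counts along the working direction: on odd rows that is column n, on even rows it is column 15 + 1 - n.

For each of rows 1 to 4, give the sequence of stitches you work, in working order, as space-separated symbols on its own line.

Result:
K K P K P K K P K P K K P K P
P K P K K P K P K K P K P K K
P P P / O P P P / O P P P / O
K P K P P K P K P P K P K P P

Derivation:
Row 1: chart row 1, RS - tile across columns 1-15 and work as-is.
Row 2: chart row 2, WS - tiled (columns 1-15): P P K P K P P K P K P P K P K; work from column 15 back to 1 with K<->P swapped.
Row 3: chart row 3, RS - tile across columns 1-15 and work as-is.
Row 4: chart row 1, WS - tiled (columns 1-15): K K P K P K K P K P K K P K P; work from column 15 back to 1 with K<->P swapped.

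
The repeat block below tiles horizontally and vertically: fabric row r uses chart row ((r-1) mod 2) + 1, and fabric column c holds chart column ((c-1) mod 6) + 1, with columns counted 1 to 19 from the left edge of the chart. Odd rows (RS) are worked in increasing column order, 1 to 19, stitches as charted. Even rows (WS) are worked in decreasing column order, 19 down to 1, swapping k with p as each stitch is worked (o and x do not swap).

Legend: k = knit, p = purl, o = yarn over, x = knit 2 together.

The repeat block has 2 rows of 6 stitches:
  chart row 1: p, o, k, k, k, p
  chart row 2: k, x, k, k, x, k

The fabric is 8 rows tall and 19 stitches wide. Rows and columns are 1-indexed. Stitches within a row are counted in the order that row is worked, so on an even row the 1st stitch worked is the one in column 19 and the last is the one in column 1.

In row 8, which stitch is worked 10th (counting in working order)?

Stitch:
p

Derivation:
Row 8 uses chart row ((8-1) mod 2)+1 = 2. Row 8 is even, so WS.
Chart row 2 tiled across columns 1-19: k x k k x k k x k k x k k x k k x k k
WS row: flip the tiled sequence (start at column 19) and apply k<->p; o and x stay.
Row 8 as worked: p p x p p x p p x p p x p p x p p x p
The 10th stitch worked is p.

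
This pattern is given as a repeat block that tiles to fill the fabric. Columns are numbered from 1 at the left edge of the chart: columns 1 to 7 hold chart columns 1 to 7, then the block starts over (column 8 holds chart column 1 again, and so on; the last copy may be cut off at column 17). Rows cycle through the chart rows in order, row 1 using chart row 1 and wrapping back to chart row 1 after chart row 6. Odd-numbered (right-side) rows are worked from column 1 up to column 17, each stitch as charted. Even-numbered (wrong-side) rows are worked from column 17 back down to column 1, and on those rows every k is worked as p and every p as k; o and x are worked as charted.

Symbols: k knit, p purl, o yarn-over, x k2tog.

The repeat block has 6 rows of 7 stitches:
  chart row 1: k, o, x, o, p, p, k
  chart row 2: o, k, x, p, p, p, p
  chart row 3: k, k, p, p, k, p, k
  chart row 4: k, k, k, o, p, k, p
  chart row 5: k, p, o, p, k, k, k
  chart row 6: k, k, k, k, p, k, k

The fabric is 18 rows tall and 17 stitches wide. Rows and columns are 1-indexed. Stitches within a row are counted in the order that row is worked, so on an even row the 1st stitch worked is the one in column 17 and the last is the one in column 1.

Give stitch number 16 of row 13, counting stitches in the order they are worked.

Row 13: (13-1) mod 6 = 0, so use chart row 1. Odd row -> RS.
Chart row 1 tiled across columns 1-17: k o x o p p k k o x o p p k k o x
Right side: take the tiled row as-is (worked left to right from column 1).
Stitch 16 in working order -> o

== STITCH ==
o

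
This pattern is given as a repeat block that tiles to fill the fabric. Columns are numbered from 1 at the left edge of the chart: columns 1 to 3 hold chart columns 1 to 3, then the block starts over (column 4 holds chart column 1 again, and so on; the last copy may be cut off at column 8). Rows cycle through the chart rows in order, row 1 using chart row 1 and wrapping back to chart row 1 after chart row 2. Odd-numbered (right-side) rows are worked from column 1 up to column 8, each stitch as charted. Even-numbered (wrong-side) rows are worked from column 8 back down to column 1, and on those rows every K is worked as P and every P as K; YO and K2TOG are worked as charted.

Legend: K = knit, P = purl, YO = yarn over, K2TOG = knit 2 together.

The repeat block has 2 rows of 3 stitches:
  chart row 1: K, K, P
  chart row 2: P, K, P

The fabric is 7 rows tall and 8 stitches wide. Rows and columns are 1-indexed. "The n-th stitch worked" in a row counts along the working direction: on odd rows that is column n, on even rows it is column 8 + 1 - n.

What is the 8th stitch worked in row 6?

Stitch:
K

Derivation:
For row 6: chart row = ((6-1) mod 2) + 1 = 2; this is a WS (even) row.
Chart row 2 tiled across columns 1-8: P K P P K P P K
WS: work from column 8 back to column 1 (reverse the tiled row), swapping K<->P (YO and K2TOG unchanged).
Row 6 as worked: P K K P K K P K
Counting 8 along the worked row gives K.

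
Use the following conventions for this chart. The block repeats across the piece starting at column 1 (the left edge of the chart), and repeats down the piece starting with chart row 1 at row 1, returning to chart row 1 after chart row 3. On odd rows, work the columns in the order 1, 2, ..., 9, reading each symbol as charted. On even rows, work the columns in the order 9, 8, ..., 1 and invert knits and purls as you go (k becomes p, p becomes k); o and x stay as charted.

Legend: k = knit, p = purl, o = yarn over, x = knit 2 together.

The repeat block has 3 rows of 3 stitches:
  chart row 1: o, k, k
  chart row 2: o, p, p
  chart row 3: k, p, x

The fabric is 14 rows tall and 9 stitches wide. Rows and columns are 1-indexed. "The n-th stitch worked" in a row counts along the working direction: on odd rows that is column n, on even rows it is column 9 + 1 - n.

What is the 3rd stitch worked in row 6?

== STITCH ==
p

Derivation:
Row 6 uses chart row ((6-1) mod 3)+1 = 3. Row 6 is even, so WS.
Chart row 3 tiled across columns 1-9: k p x k p x k p x
WS row: flip the tiled sequence (start at column 9) and apply k<->p; o and x stay.
Row 6 as worked: x k p x k p x k p
The 3rd stitch worked is p.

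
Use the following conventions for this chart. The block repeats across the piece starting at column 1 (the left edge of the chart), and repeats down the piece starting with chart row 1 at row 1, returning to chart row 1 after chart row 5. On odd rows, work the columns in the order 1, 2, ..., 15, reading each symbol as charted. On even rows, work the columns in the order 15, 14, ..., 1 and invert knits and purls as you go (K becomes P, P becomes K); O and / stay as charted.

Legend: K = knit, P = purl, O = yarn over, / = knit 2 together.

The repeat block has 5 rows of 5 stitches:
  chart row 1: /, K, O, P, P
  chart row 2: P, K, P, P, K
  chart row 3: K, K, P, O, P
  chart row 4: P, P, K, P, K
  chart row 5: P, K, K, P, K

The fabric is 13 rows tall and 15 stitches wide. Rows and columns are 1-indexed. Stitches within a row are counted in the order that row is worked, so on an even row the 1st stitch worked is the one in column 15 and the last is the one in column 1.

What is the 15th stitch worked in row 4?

For row 4: chart row = ((4-1) mod 5) + 1 = 4; this is a WS (even) row.
Chart row 4 tiled across columns 1-15: P P K P K P P K P K P P K P K
WS row: flip the tiled sequence (start at column 15) and apply K<->P; O and / stay.
Row 4 as worked: P K P K K P K P K K P K P K K
The 15th stitch worked is K.

== STITCH ==
K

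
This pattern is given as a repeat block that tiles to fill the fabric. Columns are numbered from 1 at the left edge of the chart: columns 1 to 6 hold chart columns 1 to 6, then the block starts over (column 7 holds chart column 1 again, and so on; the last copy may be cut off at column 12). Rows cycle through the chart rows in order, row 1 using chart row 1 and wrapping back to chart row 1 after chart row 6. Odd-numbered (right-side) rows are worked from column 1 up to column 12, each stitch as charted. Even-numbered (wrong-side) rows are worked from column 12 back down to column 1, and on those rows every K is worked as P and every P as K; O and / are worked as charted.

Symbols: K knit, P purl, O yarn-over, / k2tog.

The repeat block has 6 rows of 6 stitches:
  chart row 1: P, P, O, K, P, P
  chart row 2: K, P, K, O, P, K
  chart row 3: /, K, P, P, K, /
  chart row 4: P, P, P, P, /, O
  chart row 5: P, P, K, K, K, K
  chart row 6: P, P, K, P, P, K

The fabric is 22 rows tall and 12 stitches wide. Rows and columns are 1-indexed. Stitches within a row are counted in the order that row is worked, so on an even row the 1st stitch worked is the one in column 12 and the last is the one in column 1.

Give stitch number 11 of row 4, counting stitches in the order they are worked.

Result:
K

Derivation:
Row 4: (4-1) mod 6 = 3, so use chart row 4. Even row -> WS.
Chart row 4 tiled across columns 1-12: P P P P / O P P P P / O
WS: work from column 12 back to column 1 (reverse the tiled row), swapping K<->P (O and / unchanged).
Row 4 as worked: O / K K K K O / K K K K
Stitch 11 in working order -> K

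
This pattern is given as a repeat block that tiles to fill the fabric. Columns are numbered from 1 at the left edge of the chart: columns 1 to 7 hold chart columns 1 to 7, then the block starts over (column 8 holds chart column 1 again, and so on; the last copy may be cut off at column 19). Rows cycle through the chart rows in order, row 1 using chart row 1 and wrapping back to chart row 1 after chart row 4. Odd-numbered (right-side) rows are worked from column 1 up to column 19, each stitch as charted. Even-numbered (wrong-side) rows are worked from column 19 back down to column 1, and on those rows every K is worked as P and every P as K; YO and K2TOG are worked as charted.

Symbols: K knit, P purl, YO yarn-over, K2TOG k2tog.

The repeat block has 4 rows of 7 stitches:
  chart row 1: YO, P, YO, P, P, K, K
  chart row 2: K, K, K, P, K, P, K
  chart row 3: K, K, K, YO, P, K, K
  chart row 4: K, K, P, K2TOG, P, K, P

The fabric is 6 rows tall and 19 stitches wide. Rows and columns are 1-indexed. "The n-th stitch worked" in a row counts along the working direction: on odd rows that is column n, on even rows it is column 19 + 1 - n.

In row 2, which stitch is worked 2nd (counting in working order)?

== STITCH ==
K

Derivation:
For row 2: chart row = ((2-1) mod 4) + 1 = 2; this is a WS (even) row.
Chart row 2 tiled across columns 1-19: K K K P K P K K K K P K P K K K K P K
WS row: flip the tiled sequence (start at column 19) and apply K<->P; YO and K2TOG stay.
Row 2 as worked: P K P P P P K P K P P P P K P K P P P
Stitch 2 in working order -> K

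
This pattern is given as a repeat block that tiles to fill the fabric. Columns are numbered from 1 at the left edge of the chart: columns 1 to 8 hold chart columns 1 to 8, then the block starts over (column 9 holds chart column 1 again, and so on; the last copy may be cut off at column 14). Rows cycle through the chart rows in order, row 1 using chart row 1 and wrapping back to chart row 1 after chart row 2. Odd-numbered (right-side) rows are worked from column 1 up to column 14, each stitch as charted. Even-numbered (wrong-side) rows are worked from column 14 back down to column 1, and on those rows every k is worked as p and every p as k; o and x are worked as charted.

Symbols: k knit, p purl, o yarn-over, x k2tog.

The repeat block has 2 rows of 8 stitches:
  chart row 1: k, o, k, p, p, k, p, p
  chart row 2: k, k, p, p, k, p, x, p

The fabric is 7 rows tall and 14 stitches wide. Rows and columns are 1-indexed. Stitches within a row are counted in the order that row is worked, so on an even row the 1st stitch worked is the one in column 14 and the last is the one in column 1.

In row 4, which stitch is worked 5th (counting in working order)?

Stitch:
p

Derivation:
Row 4 uses chart row ((4-1) mod 2)+1 = 2. Row 4 is even, so WS.
Chart row 2 tiled across columns 1-14: k k p p k p x p k k p p k p
WS row: flip the tiled sequence (start at column 14) and apply k<->p; o and x stay.
Row 4 as worked: k p k k p p k x k p k k p p
Stitch 5 in working order -> p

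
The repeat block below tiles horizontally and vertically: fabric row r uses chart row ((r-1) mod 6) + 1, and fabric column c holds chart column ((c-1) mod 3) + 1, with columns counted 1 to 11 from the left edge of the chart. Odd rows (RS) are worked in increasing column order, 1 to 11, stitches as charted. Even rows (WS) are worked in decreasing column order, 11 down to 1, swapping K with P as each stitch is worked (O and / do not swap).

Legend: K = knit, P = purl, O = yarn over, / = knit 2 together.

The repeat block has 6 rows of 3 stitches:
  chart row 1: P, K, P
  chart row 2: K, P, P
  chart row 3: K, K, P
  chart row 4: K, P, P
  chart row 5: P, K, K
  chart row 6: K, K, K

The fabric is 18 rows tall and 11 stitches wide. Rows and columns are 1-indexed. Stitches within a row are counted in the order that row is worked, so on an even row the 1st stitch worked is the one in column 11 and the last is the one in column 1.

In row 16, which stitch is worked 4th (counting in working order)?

Result:
K

Derivation:
Row 16: (16-1) mod 6 = 3, so use chart row 4. Even row -> WS.
Chart row 4 tiled across columns 1-11: K P P K P P K P P K P
WS row: flip the tiled sequence (start at column 11) and apply K<->P; O and / stay.
Row 16 as worked: K P K K P K K P K K P
Stitch 4 in working order -> K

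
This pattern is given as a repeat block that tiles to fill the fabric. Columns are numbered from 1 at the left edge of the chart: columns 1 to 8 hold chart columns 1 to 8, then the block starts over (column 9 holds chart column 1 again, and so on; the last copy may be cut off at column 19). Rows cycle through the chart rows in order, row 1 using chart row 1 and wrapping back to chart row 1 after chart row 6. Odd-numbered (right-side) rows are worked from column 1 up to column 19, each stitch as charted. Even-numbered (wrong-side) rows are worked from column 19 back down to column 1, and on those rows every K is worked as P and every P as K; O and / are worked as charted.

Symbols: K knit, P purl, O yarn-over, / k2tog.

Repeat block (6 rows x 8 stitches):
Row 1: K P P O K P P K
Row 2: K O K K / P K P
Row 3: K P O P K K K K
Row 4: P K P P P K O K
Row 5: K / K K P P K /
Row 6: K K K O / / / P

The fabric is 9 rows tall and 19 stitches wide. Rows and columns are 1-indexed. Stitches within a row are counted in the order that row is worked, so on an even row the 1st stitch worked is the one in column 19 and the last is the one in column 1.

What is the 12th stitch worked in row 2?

Result:
K

Derivation:
Row 2 uses chart row ((2-1) mod 6)+1 = 2. Row 2 is even, so WS.
Chart row 2 tiled across columns 1-19: K O K K / P K P K O K K / P K P K O K
WS row: flip the tiled sequence (start at column 19) and apply K<->P; O and / stay.
Row 2 as worked: P O P K P K / P P O P K P K / P P O P
Counting 12 along the worked row gives K.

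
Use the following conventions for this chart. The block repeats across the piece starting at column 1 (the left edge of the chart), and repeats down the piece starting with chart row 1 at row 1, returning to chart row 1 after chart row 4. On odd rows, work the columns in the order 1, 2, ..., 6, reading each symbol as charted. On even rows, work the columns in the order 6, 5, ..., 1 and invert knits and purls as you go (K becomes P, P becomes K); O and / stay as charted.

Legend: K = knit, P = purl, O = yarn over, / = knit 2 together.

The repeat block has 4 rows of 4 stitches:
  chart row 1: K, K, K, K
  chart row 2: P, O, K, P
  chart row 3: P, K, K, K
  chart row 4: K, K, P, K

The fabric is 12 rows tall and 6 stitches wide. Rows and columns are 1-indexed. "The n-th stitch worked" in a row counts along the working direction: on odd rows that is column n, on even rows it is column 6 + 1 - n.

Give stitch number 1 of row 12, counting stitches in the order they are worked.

Result:
P

Derivation:
Row 12 uses chart row ((12-1) mod 4)+1 = 4. Row 12 is even, so WS.
Chart row 4 tiled across columns 1-6: K K P K K K
WS row: flip the tiled sequence (start at column 6) and apply K<->P; O and / stay.
Row 12 as worked: P P P K P P
Stitch 1 in working order -> P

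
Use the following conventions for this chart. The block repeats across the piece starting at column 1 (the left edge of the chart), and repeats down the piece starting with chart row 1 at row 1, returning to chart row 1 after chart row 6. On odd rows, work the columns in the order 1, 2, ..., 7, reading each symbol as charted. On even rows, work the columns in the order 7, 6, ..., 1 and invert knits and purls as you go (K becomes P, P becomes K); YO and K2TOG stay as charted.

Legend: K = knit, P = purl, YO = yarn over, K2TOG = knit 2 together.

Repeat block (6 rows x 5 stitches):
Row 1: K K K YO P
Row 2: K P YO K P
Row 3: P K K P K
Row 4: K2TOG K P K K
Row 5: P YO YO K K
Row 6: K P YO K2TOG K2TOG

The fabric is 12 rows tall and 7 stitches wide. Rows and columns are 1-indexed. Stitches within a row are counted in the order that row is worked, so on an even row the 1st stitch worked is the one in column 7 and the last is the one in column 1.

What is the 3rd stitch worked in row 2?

Row 2: (2-1) mod 6 = 1, so use chart row 2. Even row -> WS.
Chart row 2 tiled across columns 1-7: K P YO K P K P
Wrong side: read the tiled row from column 7 down to 1 and exchange K with P (leave YO, K2TOG).
Row 2 as worked: K P K P YO K P
The 3rd stitch worked is K.

Stitch:
K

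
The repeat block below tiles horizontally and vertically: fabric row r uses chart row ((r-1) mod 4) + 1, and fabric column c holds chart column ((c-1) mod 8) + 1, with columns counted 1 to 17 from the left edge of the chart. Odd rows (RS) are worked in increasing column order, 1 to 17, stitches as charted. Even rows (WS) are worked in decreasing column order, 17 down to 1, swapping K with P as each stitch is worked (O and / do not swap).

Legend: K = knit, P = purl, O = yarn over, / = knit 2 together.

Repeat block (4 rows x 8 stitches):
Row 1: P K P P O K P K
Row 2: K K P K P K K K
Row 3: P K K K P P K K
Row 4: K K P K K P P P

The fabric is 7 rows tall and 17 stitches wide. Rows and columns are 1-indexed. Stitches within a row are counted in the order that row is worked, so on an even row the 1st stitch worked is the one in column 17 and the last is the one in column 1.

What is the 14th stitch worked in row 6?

Row 6 uses chart row ((6-1) mod 4)+1 = 2. Row 6 is even, so WS.
Chart row 2 tiled across columns 1-17: K K P K P K K K K K P K P K K K K
WS row: flip the tiled sequence (start at column 17) and apply K<->P; O and / stay.
Row 6 as worked: P P P P K P K P P P P P K P K P P
Counting 14 along the worked row gives P.

== STITCH ==
P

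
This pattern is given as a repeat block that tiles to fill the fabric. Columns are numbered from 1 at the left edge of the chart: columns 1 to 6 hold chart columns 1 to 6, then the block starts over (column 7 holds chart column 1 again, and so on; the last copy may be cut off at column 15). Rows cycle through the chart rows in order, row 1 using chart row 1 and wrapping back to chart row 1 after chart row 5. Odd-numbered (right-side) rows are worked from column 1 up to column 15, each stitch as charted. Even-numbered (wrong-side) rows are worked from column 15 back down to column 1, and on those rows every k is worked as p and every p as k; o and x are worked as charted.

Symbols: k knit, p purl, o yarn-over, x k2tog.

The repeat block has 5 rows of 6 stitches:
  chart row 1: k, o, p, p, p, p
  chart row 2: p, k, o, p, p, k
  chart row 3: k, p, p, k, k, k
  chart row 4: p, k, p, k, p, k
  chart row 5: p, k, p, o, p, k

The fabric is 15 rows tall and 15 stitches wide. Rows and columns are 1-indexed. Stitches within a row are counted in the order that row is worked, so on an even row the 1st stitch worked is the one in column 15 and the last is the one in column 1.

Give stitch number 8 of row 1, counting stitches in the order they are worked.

== STITCH ==
o

Derivation:
For row 1: chart row = ((1-1) mod 5) + 1 = 1; this is a RS (odd) row.
Chart row 1 tiled across columns 1-15: k o p p p p k o p p p p k o p
RS row: no reversal, no swap; stitch n worked = column n.
The 8th stitch worked is o.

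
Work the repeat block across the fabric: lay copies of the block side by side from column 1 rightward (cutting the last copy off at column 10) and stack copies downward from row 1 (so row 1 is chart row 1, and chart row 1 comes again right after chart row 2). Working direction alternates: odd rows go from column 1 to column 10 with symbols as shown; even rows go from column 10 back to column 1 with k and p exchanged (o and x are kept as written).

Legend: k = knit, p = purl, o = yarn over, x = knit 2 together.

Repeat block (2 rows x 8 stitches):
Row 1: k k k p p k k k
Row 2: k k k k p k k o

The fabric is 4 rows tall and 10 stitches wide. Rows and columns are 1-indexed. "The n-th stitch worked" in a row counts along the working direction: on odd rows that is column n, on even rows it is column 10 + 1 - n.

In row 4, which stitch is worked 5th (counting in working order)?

Row 4 uses chart row ((4-1) mod 2)+1 = 2. Row 4 is even, so WS.
Chart row 2 tiled across columns 1-10: k k k k p k k o k k
WS row: flip the tiled sequence (start at column 10) and apply k<->p; o and x stay.
Row 4 as worked: p p o p p k p p p p
Stitch 5 in working order -> p

Result:
p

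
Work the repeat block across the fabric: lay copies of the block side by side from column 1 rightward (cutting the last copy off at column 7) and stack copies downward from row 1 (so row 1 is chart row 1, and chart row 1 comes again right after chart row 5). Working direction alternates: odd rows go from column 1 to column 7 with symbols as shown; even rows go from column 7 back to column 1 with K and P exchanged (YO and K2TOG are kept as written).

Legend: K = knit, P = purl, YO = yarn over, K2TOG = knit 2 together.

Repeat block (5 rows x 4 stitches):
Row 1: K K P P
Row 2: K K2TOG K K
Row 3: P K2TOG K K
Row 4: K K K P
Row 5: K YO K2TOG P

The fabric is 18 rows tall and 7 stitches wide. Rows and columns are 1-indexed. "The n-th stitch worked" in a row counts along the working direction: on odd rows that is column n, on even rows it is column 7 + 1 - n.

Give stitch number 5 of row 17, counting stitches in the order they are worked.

Result:
K

Derivation:
Row 17 uses chart row ((17-1) mod 5)+1 = 2. Row 17 is odd, so RS.
Chart row 2 tiled across columns 1-7: K K2TOG K K K K2TOG K
RS row: no reversal, no swap; stitch n worked = column n.
Stitch 5 in working order -> K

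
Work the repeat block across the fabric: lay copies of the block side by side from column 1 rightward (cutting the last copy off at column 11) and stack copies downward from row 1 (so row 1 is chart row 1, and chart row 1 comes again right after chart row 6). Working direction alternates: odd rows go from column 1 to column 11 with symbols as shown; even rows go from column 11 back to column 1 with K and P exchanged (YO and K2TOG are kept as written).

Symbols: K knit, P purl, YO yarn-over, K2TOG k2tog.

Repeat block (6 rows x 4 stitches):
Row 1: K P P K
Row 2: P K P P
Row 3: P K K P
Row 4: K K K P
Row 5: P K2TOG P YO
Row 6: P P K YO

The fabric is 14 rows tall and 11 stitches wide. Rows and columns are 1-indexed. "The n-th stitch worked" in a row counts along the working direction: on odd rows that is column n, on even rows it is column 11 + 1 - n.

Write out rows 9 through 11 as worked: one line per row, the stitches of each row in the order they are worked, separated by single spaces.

== ROWS AS WORKED ==
P K K P P K K P P K K
P P P K P P P K P P P
P K2TOG P YO P K2TOG P YO P K2TOG P

Derivation:
Row 9: chart row 3, RS - tile across columns 1-11 and work as-is.
Row 10: chart row 4, WS - tiled (columns 1-11): K K K P K K K P K K K; work from column 11 back to 1 with K<->P swapped.
Row 11: chart row 5, RS - tile across columns 1-11 and work as-is.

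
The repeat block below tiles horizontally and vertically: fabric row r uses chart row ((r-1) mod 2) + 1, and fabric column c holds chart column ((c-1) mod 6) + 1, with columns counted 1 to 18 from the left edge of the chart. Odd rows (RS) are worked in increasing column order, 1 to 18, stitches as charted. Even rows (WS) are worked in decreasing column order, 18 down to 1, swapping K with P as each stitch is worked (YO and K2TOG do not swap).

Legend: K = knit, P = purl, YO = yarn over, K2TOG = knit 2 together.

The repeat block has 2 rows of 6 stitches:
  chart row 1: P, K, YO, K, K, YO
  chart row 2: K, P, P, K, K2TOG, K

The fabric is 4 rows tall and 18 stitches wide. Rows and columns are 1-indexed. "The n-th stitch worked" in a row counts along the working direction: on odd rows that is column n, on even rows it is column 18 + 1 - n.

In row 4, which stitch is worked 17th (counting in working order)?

For row 4: chart row = ((4-1) mod 2) + 1 = 2; this is a WS (even) row.
Chart row 2 tiled across columns 1-18: K P P K K2TOG K K P P K K2TOG K K P P K K2TOG K
WS: work from column 18 back to column 1 (reverse the tiled row), swapping K<->P (YO and K2TOG unchanged).
Row 4 as worked: P K2TOG P K K P P K2TOG P K K P P K2TOG P K K P
The 17th stitch worked is K.

Result:
K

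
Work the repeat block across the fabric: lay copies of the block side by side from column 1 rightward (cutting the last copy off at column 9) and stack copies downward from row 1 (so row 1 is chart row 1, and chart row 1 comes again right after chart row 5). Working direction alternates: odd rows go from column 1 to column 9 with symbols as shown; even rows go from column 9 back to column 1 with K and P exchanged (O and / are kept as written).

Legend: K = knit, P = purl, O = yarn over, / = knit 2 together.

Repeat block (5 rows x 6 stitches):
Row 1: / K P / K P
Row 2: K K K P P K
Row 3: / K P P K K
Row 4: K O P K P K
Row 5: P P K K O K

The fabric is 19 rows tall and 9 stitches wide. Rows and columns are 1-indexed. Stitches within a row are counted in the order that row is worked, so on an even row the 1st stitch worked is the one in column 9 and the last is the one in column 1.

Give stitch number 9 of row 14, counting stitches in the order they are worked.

Row 14: (14-1) mod 5 = 3, so use chart row 4. Even row -> WS.
Chart row 4 tiled across columns 1-9: K O P K P K K O P
WS row: flip the tiled sequence (start at column 9) and apply K<->P; O and / stay.
Row 14 as worked: K O P P K P K O P
The 9th stitch worked is P.

== STITCH ==
P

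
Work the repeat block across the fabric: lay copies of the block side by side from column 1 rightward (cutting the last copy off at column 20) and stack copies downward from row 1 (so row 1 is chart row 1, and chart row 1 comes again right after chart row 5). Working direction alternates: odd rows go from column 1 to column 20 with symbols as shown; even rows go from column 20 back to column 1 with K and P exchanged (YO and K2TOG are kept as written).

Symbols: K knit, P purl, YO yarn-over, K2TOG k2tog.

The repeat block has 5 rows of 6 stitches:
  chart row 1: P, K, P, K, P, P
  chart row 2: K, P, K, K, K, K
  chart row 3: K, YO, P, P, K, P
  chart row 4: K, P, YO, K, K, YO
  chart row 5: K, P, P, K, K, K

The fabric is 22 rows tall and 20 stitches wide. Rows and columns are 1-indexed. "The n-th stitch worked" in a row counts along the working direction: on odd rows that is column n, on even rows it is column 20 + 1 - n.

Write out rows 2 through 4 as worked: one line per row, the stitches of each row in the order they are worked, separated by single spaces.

Row 2: chart row 2, WS - tiled (columns 1-20): K P K K K K K P K K K K K P K K K K K P; work from column 20 back to 1 with K<->P swapped.
Row 3: chart row 3, RS - tile across columns 1-20 and work as-is.
Row 4: chart row 4, WS - tiled (columns 1-20): K P YO K K YO K P YO K K YO K P YO K K YO K P; work from column 20 back to 1 with K<->P swapped.

== ROWS AS WORKED ==
K P P P P P K P P P P P K P P P P P K P
K YO P P K P K YO P P K P K YO P P K P K YO
K P YO P P YO K P YO P P YO K P YO P P YO K P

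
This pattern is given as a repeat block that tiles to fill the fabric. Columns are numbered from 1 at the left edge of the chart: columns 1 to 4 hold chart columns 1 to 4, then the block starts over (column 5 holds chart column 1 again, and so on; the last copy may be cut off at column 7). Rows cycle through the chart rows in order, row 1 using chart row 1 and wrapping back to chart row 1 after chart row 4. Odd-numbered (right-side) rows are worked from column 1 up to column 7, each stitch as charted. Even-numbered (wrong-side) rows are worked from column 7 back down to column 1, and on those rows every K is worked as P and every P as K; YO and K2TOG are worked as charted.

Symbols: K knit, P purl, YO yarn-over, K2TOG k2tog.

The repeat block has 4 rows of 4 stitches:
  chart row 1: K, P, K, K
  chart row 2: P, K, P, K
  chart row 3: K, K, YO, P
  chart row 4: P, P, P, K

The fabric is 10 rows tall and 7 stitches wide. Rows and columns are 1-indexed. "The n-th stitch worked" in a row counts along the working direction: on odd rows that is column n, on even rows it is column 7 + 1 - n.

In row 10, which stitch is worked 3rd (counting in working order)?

Stitch:
K

Derivation:
Row 10: (10-1) mod 4 = 1, so use chart row 2. Even row -> WS.
Chart row 2 tiled across columns 1-7: P K P K P K P
WS: work from column 7 back to column 1 (reverse the tiled row), swapping K<->P (YO and K2TOG unchanged).
Row 10 as worked: K P K P K P K
The 3rd stitch worked is K.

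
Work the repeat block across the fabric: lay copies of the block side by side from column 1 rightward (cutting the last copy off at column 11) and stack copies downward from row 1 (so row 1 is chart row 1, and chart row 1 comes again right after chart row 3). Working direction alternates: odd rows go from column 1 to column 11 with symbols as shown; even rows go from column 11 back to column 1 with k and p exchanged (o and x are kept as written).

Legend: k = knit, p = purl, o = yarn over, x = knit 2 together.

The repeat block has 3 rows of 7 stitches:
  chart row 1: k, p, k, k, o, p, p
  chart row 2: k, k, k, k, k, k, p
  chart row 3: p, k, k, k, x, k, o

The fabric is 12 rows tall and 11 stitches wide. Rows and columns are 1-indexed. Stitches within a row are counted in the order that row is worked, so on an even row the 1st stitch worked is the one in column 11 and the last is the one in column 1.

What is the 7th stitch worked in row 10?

Stitch:
o

Derivation:
Row 10: (10-1) mod 3 = 0, so use chart row 1. Even row -> WS.
Chart row 1 tiled across columns 1-11: k p k k o p p k p k k
WS row: flip the tiled sequence (start at column 11) and apply k<->p; o and x stay.
Row 10 as worked: p p k p k k o p p k p
Counting 7 along the worked row gives o.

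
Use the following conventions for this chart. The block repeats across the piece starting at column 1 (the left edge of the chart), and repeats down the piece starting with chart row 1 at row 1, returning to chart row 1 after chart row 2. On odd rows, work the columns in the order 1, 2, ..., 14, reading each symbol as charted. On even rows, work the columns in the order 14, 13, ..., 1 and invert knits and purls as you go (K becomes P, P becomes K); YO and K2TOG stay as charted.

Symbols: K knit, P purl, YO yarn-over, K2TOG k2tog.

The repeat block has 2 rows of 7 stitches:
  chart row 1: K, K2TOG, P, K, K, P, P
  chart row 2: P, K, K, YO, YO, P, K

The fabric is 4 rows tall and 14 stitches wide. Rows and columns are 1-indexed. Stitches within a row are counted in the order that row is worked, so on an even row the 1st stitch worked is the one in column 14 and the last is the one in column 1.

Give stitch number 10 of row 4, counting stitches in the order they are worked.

For row 4: chart row = ((4-1) mod 2) + 1 = 2; this is a WS (even) row.
Chart row 2 tiled across columns 1-14: P K K YO YO P K P K K YO YO P K
WS: work from column 14 back to column 1 (reverse the tiled row), swapping K<->P (YO and K2TOG unchanged).
Row 4 as worked: P K YO YO P P K P K YO YO P P K
Stitch 10 in working order -> YO

Result:
YO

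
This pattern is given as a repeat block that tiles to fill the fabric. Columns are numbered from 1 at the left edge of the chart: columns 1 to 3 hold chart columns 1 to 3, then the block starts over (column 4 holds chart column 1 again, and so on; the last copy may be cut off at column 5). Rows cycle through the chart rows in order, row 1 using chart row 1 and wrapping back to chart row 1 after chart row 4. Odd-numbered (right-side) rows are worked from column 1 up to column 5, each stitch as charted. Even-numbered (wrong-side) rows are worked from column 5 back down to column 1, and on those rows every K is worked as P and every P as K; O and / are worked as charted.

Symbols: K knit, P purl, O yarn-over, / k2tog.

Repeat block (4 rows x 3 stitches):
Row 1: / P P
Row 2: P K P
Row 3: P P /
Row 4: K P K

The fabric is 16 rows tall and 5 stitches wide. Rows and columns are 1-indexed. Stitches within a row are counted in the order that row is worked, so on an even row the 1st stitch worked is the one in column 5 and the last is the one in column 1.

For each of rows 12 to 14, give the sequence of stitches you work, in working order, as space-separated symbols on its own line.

== ROWS AS WORKED ==
K P P K P
/ P P / P
P K K P K

Derivation:
Row 12: chart row 4, WS - tiled (columns 1-5): K P K K P; work from column 5 back to 1 with K<->P swapped.
Row 13: chart row 1, RS - tile across columns 1-5 and work as-is.
Row 14: chart row 2, WS - tiled (columns 1-5): P K P P K; work from column 5 back to 1 with K<->P swapped.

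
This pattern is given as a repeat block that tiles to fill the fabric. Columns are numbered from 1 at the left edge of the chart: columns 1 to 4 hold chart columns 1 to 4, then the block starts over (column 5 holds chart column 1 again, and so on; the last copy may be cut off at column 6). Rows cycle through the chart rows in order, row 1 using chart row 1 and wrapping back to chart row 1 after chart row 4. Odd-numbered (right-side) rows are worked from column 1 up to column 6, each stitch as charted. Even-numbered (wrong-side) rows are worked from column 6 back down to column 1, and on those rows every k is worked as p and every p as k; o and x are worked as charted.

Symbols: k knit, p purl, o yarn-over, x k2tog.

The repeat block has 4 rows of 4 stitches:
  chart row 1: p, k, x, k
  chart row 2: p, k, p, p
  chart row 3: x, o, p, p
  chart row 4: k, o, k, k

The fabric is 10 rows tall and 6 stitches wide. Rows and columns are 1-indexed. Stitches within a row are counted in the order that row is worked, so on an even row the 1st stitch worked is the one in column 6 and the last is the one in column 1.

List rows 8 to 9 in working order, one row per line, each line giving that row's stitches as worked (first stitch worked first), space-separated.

Rows as worked:
o p p p o p
p k x k p k

Derivation:
Row 8: chart row 4, WS - tiled (columns 1-6): k o k k k o; work from column 6 back to 1 with k<->p swapped.
Row 9: chart row 1, RS - tile across columns 1-6 and work as-is.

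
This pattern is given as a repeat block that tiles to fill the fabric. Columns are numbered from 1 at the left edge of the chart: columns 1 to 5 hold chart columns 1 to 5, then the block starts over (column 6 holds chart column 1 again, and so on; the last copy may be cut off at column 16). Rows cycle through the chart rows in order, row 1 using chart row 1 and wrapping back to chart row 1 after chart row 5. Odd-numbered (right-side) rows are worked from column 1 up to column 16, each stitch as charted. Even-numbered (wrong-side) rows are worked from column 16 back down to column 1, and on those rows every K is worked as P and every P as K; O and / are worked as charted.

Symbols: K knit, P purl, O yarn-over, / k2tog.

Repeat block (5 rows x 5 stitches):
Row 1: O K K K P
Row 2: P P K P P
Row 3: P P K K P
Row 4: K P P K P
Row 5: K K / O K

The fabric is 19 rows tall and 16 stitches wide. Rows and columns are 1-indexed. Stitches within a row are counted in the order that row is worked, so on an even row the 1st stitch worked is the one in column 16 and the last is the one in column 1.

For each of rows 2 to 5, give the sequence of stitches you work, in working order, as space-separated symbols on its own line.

Row 2: chart row 2, WS - tiled (columns 1-16): P P K P P P P K P P P P K P P P; work from column 16 back to 1 with K<->P swapped.
Row 3: chart row 3, RS - tile across columns 1-16 and work as-is.
Row 4: chart row 4, WS - tiled (columns 1-16): K P P K P K P P K P K P P K P K; work from column 16 back to 1 with K<->P swapped.
Row 5: chart row 5, RS - tile across columns 1-16 and work as-is.

== ROWS AS WORKED ==
K K K P K K K K P K K K K P K K
P P K K P P P K K P P P K K P P
P K P K K P K P K K P K P K K P
K K / O K K K / O K K K / O K K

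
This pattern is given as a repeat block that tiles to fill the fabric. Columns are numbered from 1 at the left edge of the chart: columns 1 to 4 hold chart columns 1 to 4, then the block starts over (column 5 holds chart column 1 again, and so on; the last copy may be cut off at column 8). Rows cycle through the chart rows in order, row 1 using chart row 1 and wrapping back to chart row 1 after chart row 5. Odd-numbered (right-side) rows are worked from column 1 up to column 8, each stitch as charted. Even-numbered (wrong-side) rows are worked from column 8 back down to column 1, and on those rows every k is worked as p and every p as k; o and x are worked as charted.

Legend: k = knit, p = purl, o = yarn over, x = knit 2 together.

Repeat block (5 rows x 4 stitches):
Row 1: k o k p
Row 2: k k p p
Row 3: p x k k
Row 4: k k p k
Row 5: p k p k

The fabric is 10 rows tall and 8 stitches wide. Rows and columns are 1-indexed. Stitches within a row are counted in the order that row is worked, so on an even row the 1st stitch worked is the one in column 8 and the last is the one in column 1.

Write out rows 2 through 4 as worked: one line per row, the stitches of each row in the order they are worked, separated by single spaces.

Row 2: chart row 2, WS - tiled (columns 1-8): k k p p k k p p; work from column 8 back to 1 with k<->p swapped.
Row 3: chart row 3, RS - tile across columns 1-8 and work as-is.
Row 4: chart row 4, WS - tiled (columns 1-8): k k p k k k p k; work from column 8 back to 1 with k<->p swapped.

Result:
k k p p k k p p
p x k k p x k k
p k p p p k p p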